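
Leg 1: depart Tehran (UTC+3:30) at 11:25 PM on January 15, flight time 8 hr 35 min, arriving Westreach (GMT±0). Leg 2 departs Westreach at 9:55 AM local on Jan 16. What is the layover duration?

5 hours 25 minutes

Convert departure to UTC: 11:25 PM − 3:30 = 7:55 PM UTC on Jan 15.
Add 8 hours 35 minutes flight time → 4:30 AM UTC (Jan 16).
Westreach is UTC+0, so local arrival is the same: 4:30 AM on Jan 16.
Layover = 9:55 AM − 4:30 AM = 5 hours 25 minutes.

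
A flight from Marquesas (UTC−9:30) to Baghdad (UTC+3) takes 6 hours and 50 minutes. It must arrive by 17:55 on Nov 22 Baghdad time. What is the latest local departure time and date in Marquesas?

22:35 on November 21

Target arrival in UTC: 17:55 − 3:00 = 14:55 on Nov 22.
Subtract 6 hours 50 minutes → departure 08:05 UTC on Nov 22.
Marquesas is UTC−9:30: 08:05 − 9:30 = 22:35 on Nov 21.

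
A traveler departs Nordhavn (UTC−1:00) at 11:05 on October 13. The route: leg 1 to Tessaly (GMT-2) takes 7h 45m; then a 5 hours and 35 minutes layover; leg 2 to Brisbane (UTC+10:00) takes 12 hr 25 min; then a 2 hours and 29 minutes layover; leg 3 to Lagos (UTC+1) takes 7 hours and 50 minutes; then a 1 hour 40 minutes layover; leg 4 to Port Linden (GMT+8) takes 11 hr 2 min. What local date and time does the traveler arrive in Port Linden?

Convert departure to UTC: 11:05 + 1:00 = 12:05 UTC on Oct 13.
Add 7 hours 45 minutes leg 1 → 19:50 UTC.
Add 5 hours and 35 minutes layover in Tessaly → 01:25 UTC (Oct 14).
Add 12 hours 25 minutes leg 2 → 13:50 UTC.
Add 2 hours and 29 minutes layover in Brisbane → 16:19 UTC.
Add 7 hours and 50 minutes leg 3 → 00:09 UTC (Oct 15).
Add 1 hour and 40 minutes layover in Lagos → 01:49 UTC.
Add 11 hours 2 minutes leg 4 → 12:51 UTC.
Port Linden is UTC+8:00, so local arrival = 12:51 + 8:00 = 20:51 on Oct 15.

20:51 on October 15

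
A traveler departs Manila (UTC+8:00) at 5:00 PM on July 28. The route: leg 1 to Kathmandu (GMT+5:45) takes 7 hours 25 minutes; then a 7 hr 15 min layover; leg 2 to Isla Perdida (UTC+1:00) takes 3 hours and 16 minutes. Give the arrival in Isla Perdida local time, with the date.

Convert departure to UTC: 5:00 PM − 8:00 = 9:00 AM UTC on Jul 28.
Add 7 hours 25 minutes leg 1 → 4:25 PM UTC.
Add 7 hours and 15 minutes layover in Kathmandu → 11:40 PM UTC.
Add 3 hours and 16 minutes leg 2 → 2:56 AM UTC (Jul 29).
Isla Perdida is UTC+1:00, so local arrival = 2:56 AM + 1:00 = 3:56 AM on Jul 29.

3:56 AM on July 29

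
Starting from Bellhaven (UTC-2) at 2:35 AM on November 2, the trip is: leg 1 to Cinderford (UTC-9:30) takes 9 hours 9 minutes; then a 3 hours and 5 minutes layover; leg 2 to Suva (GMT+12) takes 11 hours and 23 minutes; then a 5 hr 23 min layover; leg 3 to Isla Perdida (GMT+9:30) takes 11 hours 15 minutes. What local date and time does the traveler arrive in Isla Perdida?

6:20 AM on November 4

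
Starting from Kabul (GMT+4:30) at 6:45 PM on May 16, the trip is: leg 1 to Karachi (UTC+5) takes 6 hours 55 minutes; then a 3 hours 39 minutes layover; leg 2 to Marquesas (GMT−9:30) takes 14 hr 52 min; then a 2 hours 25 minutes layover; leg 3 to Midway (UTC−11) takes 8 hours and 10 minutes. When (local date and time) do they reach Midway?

3:16 PM on May 17

Convert departure to UTC: 6:45 PM − 4:30 = 2:15 PM UTC on May 16.
Add 6 hours 55 minutes leg 1 → 9:10 PM UTC.
Add 3 hours 39 minutes layover in Karachi → 12:49 AM UTC (May 17).
Add 14 hours 52 minutes leg 2 → 3:41 PM UTC.
Add 2 hours 25 minutes layover in Marquesas → 6:06 PM UTC.
Add 8 hours 10 minutes leg 3 → 2:16 AM UTC (May 18).
Midway is UTC−11:00, so local arrival = 2:16 AM − 11:00 = 3:16 PM on May 17.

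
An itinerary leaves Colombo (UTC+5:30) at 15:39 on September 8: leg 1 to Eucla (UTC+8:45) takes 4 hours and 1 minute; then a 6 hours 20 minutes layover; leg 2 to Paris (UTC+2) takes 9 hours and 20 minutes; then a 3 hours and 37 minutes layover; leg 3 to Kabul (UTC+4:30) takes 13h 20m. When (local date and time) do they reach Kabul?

Convert departure to UTC: 15:39 − 5:30 = 10:09 UTC on Sep 8.
Add 4 hours and 1 minute leg 1 → 14:10 UTC.
Add 6 hours and 20 minutes layover in Eucla → 20:30 UTC.
Add 9 hours and 20 minutes leg 2 → 05:50 UTC (Sep 9).
Add 3 hours and 37 minutes layover in Paris → 09:27 UTC.
Add 13 hours and 20 minutes leg 3 → 22:47 UTC.
Kabul is UTC+4:30, so local arrival = 22:47 + 4:30 = 03:17 on Sep 10.

03:17 on September 10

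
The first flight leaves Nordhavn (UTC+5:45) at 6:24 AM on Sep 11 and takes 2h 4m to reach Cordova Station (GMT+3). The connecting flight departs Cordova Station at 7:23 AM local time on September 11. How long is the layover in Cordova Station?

1 hour 40 minutes

Convert departure to UTC: 6:24 AM − 5:45 = 12:39 AM UTC on Sep 11.
Add 2 hours 4 minutes flight time → 2:43 AM UTC.
Cordova Station is UTC+3:00, so local arrival = 2:43 AM + 3:00 = 5:43 AM on Sep 11.
Layover = 7:23 AM − 5:43 AM = 1 hour 40 minutes.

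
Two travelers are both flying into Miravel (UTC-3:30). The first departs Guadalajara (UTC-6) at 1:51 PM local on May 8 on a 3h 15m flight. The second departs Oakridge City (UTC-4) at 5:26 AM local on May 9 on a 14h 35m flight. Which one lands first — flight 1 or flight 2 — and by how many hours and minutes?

Flight 1 in UTC: 1:51 PM + 6:00 = 7:51 PM on May 8.
+3 hours and 15 minutes → arrive 11:06 PM UTC on May 8.
Flight 2 in UTC: 5:26 AM + 4:00 = 9:26 AM on May 9.
+14 hours and 35 minutes → arrive 12:01 AM UTC on May 10.
Flight 1 lands earlier by 24 hours 55 minutes.

the first, by 24 hours 55 minutes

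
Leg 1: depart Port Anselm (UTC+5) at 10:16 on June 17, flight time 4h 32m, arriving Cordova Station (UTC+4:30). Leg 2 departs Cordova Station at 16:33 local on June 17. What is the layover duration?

2 hours 15 minutes

Convert departure to UTC: 10:16 − 5:00 = 05:16 UTC on Jun 17.
Add 4 hours 32 minutes flight time → 09:48 UTC.
Cordova Station is UTC+4:30, so local arrival = 09:48 + 4:30 = 14:18 on Jun 17.
Layover = 16:33 − 14:18 = 2 hours 15 minutes.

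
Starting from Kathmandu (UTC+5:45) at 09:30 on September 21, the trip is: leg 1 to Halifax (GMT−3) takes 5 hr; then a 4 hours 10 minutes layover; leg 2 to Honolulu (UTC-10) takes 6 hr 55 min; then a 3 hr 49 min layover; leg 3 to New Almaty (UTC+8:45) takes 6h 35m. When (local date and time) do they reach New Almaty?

14:59 on September 22

Convert departure to UTC: 09:30 − 5:45 = 03:45 UTC on Sep 21.
Add 5 hours leg 1 → 08:45 UTC.
Add 4 hours 10 minutes layover in Halifax → 12:55 UTC.
Add 6 hours and 55 minutes leg 2 → 19:50 UTC.
Add 3 hours 49 minutes layover in Honolulu → 23:39 UTC.
Add 6 hours 35 minutes leg 3 → 06:14 UTC (Sep 22).
New Almaty is UTC+8:45, so local arrival = 06:14 + 8:45 = 14:59 on Sep 22.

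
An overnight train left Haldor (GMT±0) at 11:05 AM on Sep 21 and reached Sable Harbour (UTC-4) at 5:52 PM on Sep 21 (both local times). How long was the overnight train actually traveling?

Sable Harbour is 4:00 behind Haldor.
Clock-face elapsed time (ignoring zones) is 6 hours 47 minutes.
Actual elapsed = 6 hours 47 minutes + 4:00 = 10 hours 47 minutes.

10 hours 47 minutes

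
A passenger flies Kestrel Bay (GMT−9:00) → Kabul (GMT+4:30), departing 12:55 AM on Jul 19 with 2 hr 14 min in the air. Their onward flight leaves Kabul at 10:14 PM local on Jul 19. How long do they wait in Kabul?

5 hours 35 minutes

Convert departure to UTC: 12:55 AM + 9:00 = 9:55 AM UTC on Jul 19.
Add 2 hours and 14 minutes flight time → 12:09 PM UTC.
Kabul is UTC+4:30, so local arrival = 12:09 PM + 4:30 = 4:39 PM on Jul 19.
Layover = 10:14 PM − 4:39 PM = 5 hours 35 minutes.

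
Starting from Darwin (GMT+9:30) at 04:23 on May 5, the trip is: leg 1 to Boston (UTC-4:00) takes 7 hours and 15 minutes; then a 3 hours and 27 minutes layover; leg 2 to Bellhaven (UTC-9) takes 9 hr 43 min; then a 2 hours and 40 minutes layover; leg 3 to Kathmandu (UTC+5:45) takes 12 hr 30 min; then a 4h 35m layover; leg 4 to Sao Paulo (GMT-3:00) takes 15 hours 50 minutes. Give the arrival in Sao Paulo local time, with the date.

23:53 on May 6

Convert departure to UTC: 04:23 − 9:30 = 18:53 UTC on May 4.
Add 7 hours 15 minutes leg 1 → 02:08 UTC (May 5).
Add 3 hours 27 minutes layover in Boston → 05:35 UTC.
Add 9 hours and 43 minutes leg 2 → 15:18 UTC.
Add 2 hours 40 minutes layover in Bellhaven → 17:58 UTC.
Add 12 hours 30 minutes leg 3 → 06:28 UTC (May 6).
Add 4 hours 35 minutes layover in Kathmandu → 11:03 UTC.
Add 15 hours and 50 minutes leg 4 → 02:53 UTC (May 7).
Sao Paulo is UTC−3:00, so local arrival = 02:53 − 3:00 = 23:53 on May 6.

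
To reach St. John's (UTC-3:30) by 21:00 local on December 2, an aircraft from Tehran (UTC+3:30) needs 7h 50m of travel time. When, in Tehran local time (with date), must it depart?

20:10 on Dec 2

Target arrival in UTC: 21:00 + 3:30 = 00:30 on Dec 3.
Subtract 7 hours 50 minutes → departure 16:40 UTC on Dec 2.
Tehran is UTC+3:30: 16:40 + 3:30 = 20:10 on Dec 2.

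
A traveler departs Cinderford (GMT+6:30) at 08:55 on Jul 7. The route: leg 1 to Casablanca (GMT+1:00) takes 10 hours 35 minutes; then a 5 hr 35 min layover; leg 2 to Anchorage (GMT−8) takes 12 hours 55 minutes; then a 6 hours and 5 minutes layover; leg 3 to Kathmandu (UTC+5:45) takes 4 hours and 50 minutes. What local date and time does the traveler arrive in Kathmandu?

00:10 on July 9

Convert departure to UTC: 08:55 − 6:30 = 02:25 UTC on Jul 7.
Add 10 hours 35 minutes leg 1 → 13:00 UTC.
Add 5 hours 35 minutes layover in Casablanca → 18:35 UTC.
Add 12 hours 55 minutes leg 2 → 07:30 UTC (Jul 8).
Add 6 hours and 5 minutes layover in Anchorage → 13:35 UTC.
Add 4 hours 50 minutes leg 3 → 18:25 UTC.
Kathmandu is UTC+5:45, so local arrival = 18:25 + 5:45 = 00:10 on Jul 9.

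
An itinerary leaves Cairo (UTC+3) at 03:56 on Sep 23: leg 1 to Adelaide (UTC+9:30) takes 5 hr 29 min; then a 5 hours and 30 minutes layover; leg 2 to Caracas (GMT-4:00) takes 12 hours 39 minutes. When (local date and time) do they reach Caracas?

Convert departure to UTC: 03:56 − 3:00 = 00:56 UTC on Sep 23.
Add 5 hours and 29 minutes leg 1 → 06:25 UTC.
Add 5 hours 30 minutes layover in Adelaide → 11:55 UTC.
Add 12 hours and 39 minutes leg 2 → 00:34 UTC (Sep 24).
Caracas is UTC−4:00, so local arrival = 00:34 − 4:00 = 20:34 on Sep 23.

20:34 on Sep 23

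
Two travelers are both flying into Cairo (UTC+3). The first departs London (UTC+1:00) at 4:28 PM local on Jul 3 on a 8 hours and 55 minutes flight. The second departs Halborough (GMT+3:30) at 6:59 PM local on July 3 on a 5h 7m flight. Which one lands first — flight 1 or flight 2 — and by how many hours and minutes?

the second, by 3 hours 47 minutes

Flight 1 in UTC: 4:28 PM − 1:00 = 3:28 PM on Jul 3.
+8 hours 55 minutes → arrive 12:23 AM UTC on Jul 4.
Flight 2 in UTC: 6:59 PM − 3:30 = 3:29 PM on Jul 3.
+5 hours and 7 minutes → arrive 8:36 PM UTC on Jul 3.
Flight 2 lands earlier by 3 hours 47 minutes.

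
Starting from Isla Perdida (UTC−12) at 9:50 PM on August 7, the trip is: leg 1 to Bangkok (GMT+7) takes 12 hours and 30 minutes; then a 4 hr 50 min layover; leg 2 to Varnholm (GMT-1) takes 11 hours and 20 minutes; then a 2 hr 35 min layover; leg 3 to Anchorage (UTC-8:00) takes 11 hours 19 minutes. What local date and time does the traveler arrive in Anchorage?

Convert departure to UTC: 9:50 PM + 12:00 = 9:50 AM UTC on Aug 8.
Add 12 hours 30 minutes leg 1 → 10:20 PM UTC.
Add 4 hours and 50 minutes layover in Bangkok → 3:10 AM UTC (Aug 9).
Add 11 hours and 20 minutes leg 2 → 2:30 PM UTC.
Add 2 hours 35 minutes layover in Varnholm → 5:05 PM UTC.
Add 11 hours and 19 minutes leg 3 → 4:24 AM UTC (Aug 10).
Anchorage is UTC−8:00, so local arrival = 4:24 AM − 8:00 = 8:24 PM on Aug 9.

8:24 PM on Aug 9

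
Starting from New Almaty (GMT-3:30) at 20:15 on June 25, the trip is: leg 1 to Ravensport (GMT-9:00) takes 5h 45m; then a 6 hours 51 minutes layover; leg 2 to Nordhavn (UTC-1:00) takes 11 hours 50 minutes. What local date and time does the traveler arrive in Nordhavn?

Convert departure to UTC: 20:15 + 3:30 = 23:45 UTC on Jun 25.
Add 5 hours and 45 minutes leg 1 → 05:30 UTC (Jun 26).
Add 6 hours and 51 minutes layover in Ravensport → 12:21 UTC.
Add 11 hours 50 minutes leg 2 → 00:11 UTC (Jun 27).
Nordhavn is UTC−1:00, so local arrival = 00:11 − 1:00 = 23:11 on Jun 26.

23:11 on June 26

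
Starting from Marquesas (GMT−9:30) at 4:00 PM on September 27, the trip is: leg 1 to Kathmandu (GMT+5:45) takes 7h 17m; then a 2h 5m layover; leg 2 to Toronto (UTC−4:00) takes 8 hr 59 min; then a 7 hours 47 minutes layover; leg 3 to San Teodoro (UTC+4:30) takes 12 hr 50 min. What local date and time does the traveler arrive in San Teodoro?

Convert departure to UTC: 4:00 PM + 9:30 = 1:30 AM UTC on Sep 28.
Add 7 hours 17 minutes leg 1 → 8:47 AM UTC.
Add 2 hours and 5 minutes layover in Kathmandu → 10:52 AM UTC.
Add 8 hours 59 minutes leg 2 → 7:51 PM UTC.
Add 7 hours and 47 minutes layover in Toronto → 3:38 AM UTC (Sep 29).
Add 12 hours and 50 minutes leg 3 → 4:28 PM UTC.
San Teodoro is UTC+4:30, so local arrival = 4:28 PM + 4:30 = 8:58 PM on Sep 29.

8:58 PM on September 29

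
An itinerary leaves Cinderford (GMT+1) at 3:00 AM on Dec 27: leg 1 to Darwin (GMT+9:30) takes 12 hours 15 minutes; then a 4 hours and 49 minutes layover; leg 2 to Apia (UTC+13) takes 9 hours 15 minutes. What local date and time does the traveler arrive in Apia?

Convert departure to UTC: 3:00 AM − 1:00 = 2:00 AM UTC on Dec 27.
Add 12 hours and 15 minutes leg 1 → 2:15 PM UTC.
Add 4 hours and 49 minutes layover in Darwin → 7:04 PM UTC.
Add 9 hours and 15 minutes leg 2 → 4:19 AM UTC (Dec 28).
Apia is UTC+13:00, so local arrival = 4:19 AM + 13:00 = 5:19 PM on Dec 28.

5:19 PM on December 28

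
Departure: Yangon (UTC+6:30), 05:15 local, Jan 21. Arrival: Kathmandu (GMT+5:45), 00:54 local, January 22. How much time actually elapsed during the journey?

Departure in UTC: 05:15 − 6:30 = 22:45 on Jan 20.
Arrival in UTC: 00:54 − 5:45 = 19:09 on Jan 21.
Elapsed = 19:09 − 22:45 (+1 day) = 20 hours 24 minutes.

20 hours 24 minutes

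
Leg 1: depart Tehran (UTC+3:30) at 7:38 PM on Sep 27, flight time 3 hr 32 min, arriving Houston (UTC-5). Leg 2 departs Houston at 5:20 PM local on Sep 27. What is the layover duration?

2 hours 40 minutes

Convert departure to UTC: 7:38 PM − 3:30 = 4:08 PM UTC on Sep 27.
Add 3 hours and 32 minutes flight time → 7:40 PM UTC.
Houston is UTC−5:00, so local arrival = 7:40 PM − 5:00 = 2:40 PM on Sep 27.
Layover = 5:20 PM − 2:40 PM = 2 hours 40 minutes.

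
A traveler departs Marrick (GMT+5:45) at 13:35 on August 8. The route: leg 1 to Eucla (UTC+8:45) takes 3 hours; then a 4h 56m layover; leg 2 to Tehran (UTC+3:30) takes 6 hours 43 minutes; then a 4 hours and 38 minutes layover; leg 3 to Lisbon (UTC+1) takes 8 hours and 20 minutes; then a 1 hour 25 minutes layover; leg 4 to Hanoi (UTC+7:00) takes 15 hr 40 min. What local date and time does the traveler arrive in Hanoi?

Convert departure to UTC: 13:35 − 5:45 = 07:50 UTC on Aug 8.
Add 3 hours leg 1 → 10:50 UTC.
Add 4 hours and 56 minutes layover in Eucla → 15:46 UTC.
Add 6 hours and 43 minutes leg 2 → 22:29 UTC.
Add 4 hours and 38 minutes layover in Tehran → 03:07 UTC (Aug 9).
Add 8 hours 20 minutes leg 3 → 11:27 UTC.
Add 1 hour and 25 minutes layover in Lisbon → 12:52 UTC.
Add 15 hours and 40 minutes leg 4 → 04:32 UTC (Aug 10).
Hanoi is UTC+7:00, so local arrival = 04:32 + 7:00 = 11:32 on Aug 10.

11:32 on August 10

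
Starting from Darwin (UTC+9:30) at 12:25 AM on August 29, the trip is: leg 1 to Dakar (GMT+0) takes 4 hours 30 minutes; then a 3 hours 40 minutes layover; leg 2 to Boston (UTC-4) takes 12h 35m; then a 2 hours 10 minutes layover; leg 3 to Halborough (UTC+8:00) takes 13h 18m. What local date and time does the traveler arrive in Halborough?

11:08 AM on Aug 30

Convert departure to UTC: 12:25 AM − 9:30 = 2:55 PM UTC on Aug 28.
Add 4 hours and 30 minutes leg 1 → 7:25 PM UTC.
Add 3 hours 40 minutes layover in Dakar → 11:05 PM UTC.
Add 12 hours 35 minutes leg 2 → 11:40 AM UTC (Aug 29).
Add 2 hours and 10 minutes layover in Boston → 1:50 PM UTC.
Add 13 hours and 18 minutes leg 3 → 3:08 AM UTC (Aug 30).
Halborough is UTC+8:00, so local arrival = 3:08 AM + 8:00 = 11:08 AM on Aug 30.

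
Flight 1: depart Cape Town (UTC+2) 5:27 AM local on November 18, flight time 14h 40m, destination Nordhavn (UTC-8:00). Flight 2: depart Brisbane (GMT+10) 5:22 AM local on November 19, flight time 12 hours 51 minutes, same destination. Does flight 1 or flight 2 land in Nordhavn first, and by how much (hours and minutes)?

the first, by 14 hours 6 minutes

Flight 1 in UTC: 5:27 AM − 2:00 = 3:27 AM on Nov 18.
+14 hours and 40 minutes → arrive 6:07 PM UTC on Nov 18.
Flight 2 in UTC: 5:22 AM − 10:00 = 7:22 PM on Nov 18.
+12 hours and 51 minutes → arrive 8:13 AM UTC on Nov 19.
Flight 1 lands earlier by 14 hours 6 minutes.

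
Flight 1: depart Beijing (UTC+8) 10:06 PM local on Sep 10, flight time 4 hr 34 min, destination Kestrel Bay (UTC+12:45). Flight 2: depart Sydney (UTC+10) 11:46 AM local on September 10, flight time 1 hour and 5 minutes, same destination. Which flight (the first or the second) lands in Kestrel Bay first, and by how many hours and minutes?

Flight 1 in UTC: 10:06 PM − 8:00 = 2:06 PM on Sep 10.
+4 hours 34 minutes → arrive 6:40 PM UTC on Sep 10.
Flight 2 in UTC: 11:46 AM − 10:00 = 1:46 AM on Sep 10.
+1 hour and 5 minutes → arrive 2:51 AM UTC on Sep 10.
Flight 2 lands earlier by 15 hours 49 minutes.

the second, by 15 hours 49 minutes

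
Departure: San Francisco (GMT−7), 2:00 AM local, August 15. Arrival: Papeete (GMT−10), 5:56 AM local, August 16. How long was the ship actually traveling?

30 hours 56 minutes

Departure in UTC: 2:00 AM + 7:00 = 9:00 AM on Aug 15.
Arrival in UTC: 5:56 AM + 10:00 = 3:56 PM on Aug 16.
Elapsed = 3:56 PM − 9:00 AM (+1 day) = 30 hours 56 minutes.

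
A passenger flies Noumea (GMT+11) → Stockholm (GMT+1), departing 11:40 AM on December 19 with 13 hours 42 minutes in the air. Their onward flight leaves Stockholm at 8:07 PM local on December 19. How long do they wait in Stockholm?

4 hours 45 minutes

Convert departure to UTC: 11:40 AM − 11:00 = 12:40 AM UTC on Dec 19.
Add 13 hours and 42 minutes flight time → 2:22 PM UTC.
Stockholm is UTC+1:00, so local arrival = 2:22 PM + 1:00 = 3:22 PM on Dec 19.
Layover = 8:07 PM − 3:22 PM = 4 hours 45 minutes.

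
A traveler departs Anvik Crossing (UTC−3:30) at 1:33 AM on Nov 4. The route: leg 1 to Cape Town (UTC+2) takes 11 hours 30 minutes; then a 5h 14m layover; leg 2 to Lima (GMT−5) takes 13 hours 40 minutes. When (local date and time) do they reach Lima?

6:27 AM on Nov 5

Convert departure to UTC: 1:33 AM + 3:30 = 5:03 AM UTC on Nov 4.
Add 11 hours 30 minutes leg 1 → 4:33 PM UTC.
Add 5 hours and 14 minutes layover in Cape Town → 9:47 PM UTC.
Add 13 hours 40 minutes leg 2 → 11:27 AM UTC (Nov 5).
Lima is UTC−5:00, so local arrival = 11:27 AM − 5:00 = 6:27 AM on Nov 5.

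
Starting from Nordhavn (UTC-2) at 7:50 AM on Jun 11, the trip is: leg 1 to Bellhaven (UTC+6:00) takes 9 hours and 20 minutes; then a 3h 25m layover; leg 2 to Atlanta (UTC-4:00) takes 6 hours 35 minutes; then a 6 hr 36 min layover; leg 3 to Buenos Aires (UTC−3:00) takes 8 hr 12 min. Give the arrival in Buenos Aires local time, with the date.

Convert departure to UTC: 7:50 AM + 2:00 = 9:50 AM UTC on Jun 11.
Add 9 hours 20 minutes leg 1 → 7:10 PM UTC.
Add 3 hours 25 minutes layover in Bellhaven → 10:35 PM UTC.
Add 6 hours and 35 minutes leg 2 → 5:10 AM UTC (Jun 12).
Add 6 hours and 36 minutes layover in Atlanta → 11:46 AM UTC.
Add 8 hours 12 minutes leg 3 → 7:58 PM UTC.
Buenos Aires is UTC−3:00, so local arrival = 7:58 PM − 3:00 = 4:58 PM on Jun 12.

4:58 PM on June 12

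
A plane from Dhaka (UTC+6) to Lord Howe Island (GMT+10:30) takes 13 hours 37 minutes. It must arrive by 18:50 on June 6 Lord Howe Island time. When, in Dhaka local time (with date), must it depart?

00:43 on June 6

Target arrival in UTC: 18:50 − 10:30 = 08:20 on Jun 6.
Subtract 13 hours 37 minutes → departure 18:43 UTC on Jun 5.
Dhaka is UTC+6:00: 18:43 + 6:00 = 00:43 on Jun 6.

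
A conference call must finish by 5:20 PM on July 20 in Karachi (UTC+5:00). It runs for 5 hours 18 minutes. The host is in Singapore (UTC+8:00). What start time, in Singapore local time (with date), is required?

3:02 PM on July 20

Target end time in UTC: 5:20 PM − 5:00 = 12:20 PM on Jul 20.
Subtract 5 hours 18 minutes → start 7:02 AM UTC on Jul 20.
Singapore is UTC+8:00: 7:02 AM + 8:00 = 3:02 PM on Jul 20.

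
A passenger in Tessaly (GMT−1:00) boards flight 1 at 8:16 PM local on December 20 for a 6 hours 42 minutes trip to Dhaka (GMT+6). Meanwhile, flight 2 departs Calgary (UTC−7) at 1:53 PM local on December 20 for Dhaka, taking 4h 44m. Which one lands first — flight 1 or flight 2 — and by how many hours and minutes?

the second, by 2 hours 21 minutes

Flight 1 in UTC: 8:16 PM + 1:00 = 9:16 PM on Dec 20.
+6 hours 42 minutes → arrive 3:58 AM UTC on Dec 21.
Flight 2 in UTC: 1:53 PM + 7:00 = 8:53 PM on Dec 20.
+4 hours 44 minutes → arrive 1:37 AM UTC on Dec 21.
Flight 2 lands earlier by 2 hours 21 minutes.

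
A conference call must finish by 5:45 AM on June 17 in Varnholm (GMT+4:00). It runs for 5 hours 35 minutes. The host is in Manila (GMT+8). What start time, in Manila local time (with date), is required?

Target end time in UTC: 5:45 AM − 4:00 = 1:45 AM on Jun 17.
Subtract 5 hours 35 minutes → start 8:10 PM UTC on Jun 16.
Manila is UTC+8:00: 8:10 PM + 8:00 = 4:10 AM on Jun 17.

4:10 AM on Jun 17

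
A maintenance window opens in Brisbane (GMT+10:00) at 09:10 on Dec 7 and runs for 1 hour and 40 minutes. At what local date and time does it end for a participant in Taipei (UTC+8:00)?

Convert start to UTC: 09:10 − 10:00 = 23:10 UTC on Dec 6.
Add 1 hour and 40 minutes duration → 00:50 UTC (Dec 7).
Taipei is UTC+8:00, so local end time = 00:50 + 8:00 = 08:50 on Dec 7.

08:50 on December 7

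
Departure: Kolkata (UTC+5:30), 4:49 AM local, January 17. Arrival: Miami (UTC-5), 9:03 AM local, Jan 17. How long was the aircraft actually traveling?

14 hours 44 minutes

Miami is 10:30 behind Kolkata.
Clock-face elapsed time (ignoring zones) is 4 hours 14 minutes.
Actual elapsed = 4 hours 14 minutes + 10:30 = 14 hours 44 minutes.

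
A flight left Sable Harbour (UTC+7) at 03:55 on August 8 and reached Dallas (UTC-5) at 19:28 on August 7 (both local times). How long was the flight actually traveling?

3 hours 33 minutes

Departure in UTC: 03:55 − 7:00 = 20:55 on Aug 7.
Arrival in UTC: 19:28 + 5:00 = 00:28 on Aug 8.
Elapsed = 00:28 − 20:55 (+1 day) = 3 hours 33 minutes.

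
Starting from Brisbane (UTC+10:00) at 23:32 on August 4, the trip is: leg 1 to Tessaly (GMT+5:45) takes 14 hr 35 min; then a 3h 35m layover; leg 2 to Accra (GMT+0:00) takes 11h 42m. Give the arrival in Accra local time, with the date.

19:24 on August 5

Convert departure to UTC: 23:32 − 10:00 = 13:32 UTC on Aug 4.
Add 14 hours and 35 minutes leg 1 → 04:07 UTC (Aug 5).
Add 3 hours and 35 minutes layover in Tessaly → 07:42 UTC.
Add 11 hours 42 minutes leg 2 → 19:24 UTC.
Accra is UTC+0, so local arrival is the same: 19:24 on Aug 5.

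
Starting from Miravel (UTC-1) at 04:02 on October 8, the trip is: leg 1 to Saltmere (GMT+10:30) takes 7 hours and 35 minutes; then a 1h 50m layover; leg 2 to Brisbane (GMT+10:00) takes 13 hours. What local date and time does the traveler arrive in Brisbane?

Convert departure to UTC: 04:02 + 1:00 = 05:02 UTC on Oct 8.
Add 7 hours 35 minutes leg 1 → 12:37 UTC.
Add 1 hour 50 minutes layover in Saltmere → 14:27 UTC.
Add 13 hours leg 2 → 03:27 UTC (Oct 9).
Brisbane is UTC+10:00, so local arrival = 03:27 + 10:00 = 13:27 on Oct 9.

13:27 on Oct 9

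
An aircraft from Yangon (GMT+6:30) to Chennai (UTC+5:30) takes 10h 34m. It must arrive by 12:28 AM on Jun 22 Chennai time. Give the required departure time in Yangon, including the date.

2:54 PM on June 21

Target arrival in UTC: 12:28 AM − 5:30 = 6:58 PM on Jun 21.
Subtract 10 hours and 34 minutes → departure 8:24 AM UTC on Jun 21.
Yangon is UTC+6:30: 8:24 AM + 6:30 = 2:54 PM on Jun 21.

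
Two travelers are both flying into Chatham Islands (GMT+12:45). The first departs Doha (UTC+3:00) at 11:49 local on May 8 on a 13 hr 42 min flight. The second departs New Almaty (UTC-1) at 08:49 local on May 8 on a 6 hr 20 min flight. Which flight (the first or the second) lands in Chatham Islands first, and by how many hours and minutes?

Flight 1 in UTC: 11:49 − 3:00 = 08:49 on May 8.
+13 hours and 42 minutes → arrive 22:31 UTC on May 8.
Flight 2 in UTC: 08:49 + 1:00 = 09:49 on May 8.
+6 hours 20 minutes → arrive 16:09 UTC on May 8.
Flight 2 lands earlier by 6 hours 22 minutes.

the second, by 6 hours 22 minutes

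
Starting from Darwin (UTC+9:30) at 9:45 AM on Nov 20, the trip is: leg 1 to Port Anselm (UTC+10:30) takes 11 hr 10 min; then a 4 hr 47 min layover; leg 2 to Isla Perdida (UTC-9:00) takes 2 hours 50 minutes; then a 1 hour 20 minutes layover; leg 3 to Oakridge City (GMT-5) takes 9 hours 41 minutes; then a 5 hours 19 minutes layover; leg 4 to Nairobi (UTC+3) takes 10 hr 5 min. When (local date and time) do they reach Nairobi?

Convert departure to UTC: 9:45 AM − 9:30 = 12:15 AM UTC on Nov 20.
Add 11 hours 10 minutes leg 1 → 11:25 AM UTC.
Add 4 hours 47 minutes layover in Port Anselm → 4:12 PM UTC.
Add 2 hours 50 minutes leg 2 → 7:02 PM UTC.
Add 1 hour 20 minutes layover in Isla Perdida → 8:22 PM UTC.
Add 9 hours 41 minutes leg 3 → 6:03 AM UTC (Nov 21).
Add 5 hours and 19 minutes layover in Oakridge City → 11:22 AM UTC.
Add 10 hours 5 minutes leg 4 → 9:27 PM UTC.
Nairobi is UTC+3:00, so local arrival = 9:27 PM + 3:00 = 12:27 AM on Nov 22.

12:27 AM on Nov 22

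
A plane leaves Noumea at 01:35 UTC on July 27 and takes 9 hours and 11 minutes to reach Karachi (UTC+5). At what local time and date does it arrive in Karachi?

Departure is given in UTC: 01:35 on Jul 27.
Add 9 hours and 11 minutes → 10:46 UTC.
Karachi is UTC+5:00: 10:46 + 5:00 = 15:46 on Jul 27.

15:46 on Jul 27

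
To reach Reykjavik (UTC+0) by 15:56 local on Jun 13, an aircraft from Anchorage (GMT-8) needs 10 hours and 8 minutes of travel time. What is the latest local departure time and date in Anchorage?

Target arrival is already UTC: 15:56 on Jun 13.
Subtract 10 hours and 8 minutes → departure 05:48 UTC on Jun 13.
Anchorage is UTC−8:00: 05:48 − 8:00 = 21:48 on Jun 12.

21:48 on June 12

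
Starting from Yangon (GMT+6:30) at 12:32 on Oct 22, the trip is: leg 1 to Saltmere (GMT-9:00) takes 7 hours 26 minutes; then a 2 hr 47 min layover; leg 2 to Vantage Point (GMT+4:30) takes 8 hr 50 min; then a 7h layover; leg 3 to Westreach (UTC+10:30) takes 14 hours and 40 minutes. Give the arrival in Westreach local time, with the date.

09:15 on October 24

Convert departure to UTC: 12:32 − 6:30 = 06:02 UTC on Oct 22.
Add 7 hours and 26 minutes leg 1 → 13:28 UTC.
Add 2 hours and 47 minutes layover in Saltmere → 16:15 UTC.
Add 8 hours 50 minutes leg 2 → 01:05 UTC (Oct 23).
Add 7 hours layover in Vantage Point → 08:05 UTC.
Add 14 hours 40 minutes leg 3 → 22:45 UTC.
Westreach is UTC+10:30, so local arrival = 22:45 + 10:30 = 09:15 on Oct 24.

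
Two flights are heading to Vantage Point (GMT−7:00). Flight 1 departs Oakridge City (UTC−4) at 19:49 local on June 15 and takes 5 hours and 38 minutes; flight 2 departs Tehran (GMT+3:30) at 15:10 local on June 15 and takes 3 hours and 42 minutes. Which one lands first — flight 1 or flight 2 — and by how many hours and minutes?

Flight 1 in UTC: 19:49 + 4:00 = 23:49 on Jun 15.
+5 hours and 38 minutes → arrive 05:27 UTC on Jun 16.
Flight 2 in UTC: 15:10 − 3:30 = 11:40 on Jun 15.
+3 hours 42 minutes → arrive 15:22 UTC on Jun 15.
Flight 2 lands earlier by 14 hours 5 minutes.

the second, by 14 hours 5 minutes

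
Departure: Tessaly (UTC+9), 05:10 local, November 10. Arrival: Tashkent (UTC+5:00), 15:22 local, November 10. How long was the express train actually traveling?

Departure in UTC: 05:10 − 9:00 = 20:10 on Nov 9.
Arrival in UTC: 15:22 − 5:00 = 10:22 on Nov 10.
Elapsed = 10:22 − 20:10 (+1 day) = 14 hours 12 minutes.

14 hours 12 minutes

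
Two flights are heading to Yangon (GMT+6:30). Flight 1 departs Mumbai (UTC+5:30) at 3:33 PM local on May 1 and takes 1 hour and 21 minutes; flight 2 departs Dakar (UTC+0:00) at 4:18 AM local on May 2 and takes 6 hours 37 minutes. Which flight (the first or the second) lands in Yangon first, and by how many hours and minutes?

the first, by 23 hours 31 minutes

Flight 1 in UTC: 3:33 PM − 5:30 = 10:03 AM on May 1.
+1 hour 21 minutes → arrive 11:24 AM UTC on May 1.
Flight 2 departs at 4:18 AM UTC (May 2).
+6 hours 37 minutes → arrive 10:55 AM UTC on May 2.
Flight 1 lands earlier by 23 hours 31 minutes.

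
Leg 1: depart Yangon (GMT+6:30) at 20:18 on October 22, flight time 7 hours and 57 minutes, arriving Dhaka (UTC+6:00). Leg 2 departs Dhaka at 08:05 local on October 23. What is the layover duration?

4 hours 20 minutes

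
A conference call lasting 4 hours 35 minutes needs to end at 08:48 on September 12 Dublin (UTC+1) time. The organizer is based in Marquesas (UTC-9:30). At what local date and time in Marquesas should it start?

Target end time in UTC: 08:48 − 1:00 = 07:48 on Sep 12.
Subtract 4 hours 35 minutes → start 03:13 UTC on Sep 12.
Marquesas is UTC−9:30: 03:13 − 9:30 = 17:43 on Sep 11.

17:43 on September 11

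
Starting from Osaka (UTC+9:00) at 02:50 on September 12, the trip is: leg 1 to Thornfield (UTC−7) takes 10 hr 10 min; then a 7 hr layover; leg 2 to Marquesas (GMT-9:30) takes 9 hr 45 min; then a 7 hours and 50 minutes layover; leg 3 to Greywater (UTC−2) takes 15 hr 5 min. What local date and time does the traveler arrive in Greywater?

Convert departure to UTC: 02:50 − 9:00 = 17:50 UTC on Sep 11.
Add 10 hours and 10 minutes leg 1 → 04:00 UTC (Sep 12).
Add 7 hours layover in Thornfield → 11:00 UTC.
Add 9 hours 45 minutes leg 2 → 20:45 UTC.
Add 7 hours 50 minutes layover in Marquesas → 04:35 UTC (Sep 13).
Add 15 hours and 5 minutes leg 3 → 19:40 UTC.
Greywater is UTC−2:00, so local arrival = 19:40 − 2:00 = 17:40 on Sep 13.

17:40 on Sep 13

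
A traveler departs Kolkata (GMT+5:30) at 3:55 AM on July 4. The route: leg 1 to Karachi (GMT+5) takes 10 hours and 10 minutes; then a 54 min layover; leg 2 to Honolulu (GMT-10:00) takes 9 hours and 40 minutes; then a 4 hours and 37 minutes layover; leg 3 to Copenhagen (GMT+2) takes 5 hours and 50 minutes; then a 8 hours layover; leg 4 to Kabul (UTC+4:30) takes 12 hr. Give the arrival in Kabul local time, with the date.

Convert departure to UTC: 3:55 AM − 5:30 = 10:25 PM UTC on Jul 3.
Add 10 hours and 10 minutes leg 1 → 8:35 AM UTC (Jul 4).
Add 54 minutes layover in Karachi → 9:29 AM UTC.
Add 9 hours 40 minutes leg 2 → 7:09 PM UTC.
Add 4 hours 37 minutes layover in Honolulu → 11:46 PM UTC.
Add 5 hours and 50 minutes leg 3 → 5:36 AM UTC (Jul 5).
Add 8 hours layover in Copenhagen → 1:36 PM UTC.
Add 12 hours leg 4 → 1:36 AM UTC (Jul 6).
Kabul is UTC+4:30, so local arrival = 1:36 AM + 4:30 = 6:06 AM on Jul 6.

6:06 AM on Jul 6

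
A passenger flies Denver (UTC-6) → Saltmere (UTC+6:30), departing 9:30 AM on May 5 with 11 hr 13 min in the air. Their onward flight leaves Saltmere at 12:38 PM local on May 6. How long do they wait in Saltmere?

3 hours 25 minutes

Convert departure to UTC: 9:30 AM + 6:00 = 3:30 PM UTC on May 5.
Add 11 hours and 13 minutes flight time → 2:43 AM UTC (May 6).
Saltmere is UTC+6:30, so local arrival = 2:43 AM + 6:30 = 9:13 AM on May 6.
Layover = 12:38 PM − 9:13 AM = 3 hours 25 minutes.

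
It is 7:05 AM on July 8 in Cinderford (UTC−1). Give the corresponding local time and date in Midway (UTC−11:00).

9:05 PM on July 7

In UTC: 7:05 AM + 1:00 = 8:05 AM on Jul 8.
Midway is UTC−11:00: 8:05 AM − 11:00 = 9:05 PM on Jul 7.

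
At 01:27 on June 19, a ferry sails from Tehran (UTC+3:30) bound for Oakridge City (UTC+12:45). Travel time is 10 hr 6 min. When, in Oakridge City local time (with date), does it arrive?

20:48 on June 19

Convert departure to UTC: 01:27 − 3:30 = 21:57 UTC on Jun 18.
Add 10 hours 6 minutes travel time → 08:03 UTC (Jun 19).
Oakridge City is UTC+12:45, so local arrival = 08:03 + 12:45 = 20:48 on Jun 19.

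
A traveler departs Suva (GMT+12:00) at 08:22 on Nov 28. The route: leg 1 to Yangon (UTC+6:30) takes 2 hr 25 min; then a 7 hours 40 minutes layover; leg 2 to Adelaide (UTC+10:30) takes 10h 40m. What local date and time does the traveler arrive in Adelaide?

03:37 on Nov 29

Convert departure to UTC: 08:22 − 12:00 = 20:22 UTC on Nov 27.
Add 2 hours 25 minutes leg 1 → 22:47 UTC.
Add 7 hours and 40 minutes layover in Yangon → 06:27 UTC (Nov 28).
Add 10 hours 40 minutes leg 2 → 17:07 UTC.
Adelaide is UTC+10:30, so local arrival = 17:07 + 10:30 = 03:37 on Nov 29.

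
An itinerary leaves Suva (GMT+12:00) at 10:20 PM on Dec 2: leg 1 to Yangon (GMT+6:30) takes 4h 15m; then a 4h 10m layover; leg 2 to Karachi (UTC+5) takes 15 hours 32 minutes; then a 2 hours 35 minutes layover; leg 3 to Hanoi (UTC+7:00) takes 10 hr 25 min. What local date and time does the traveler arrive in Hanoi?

6:17 AM on December 4

Convert departure to UTC: 10:20 PM − 12:00 = 10:20 AM UTC on Dec 2.
Add 4 hours and 15 minutes leg 1 → 2:35 PM UTC.
Add 4 hours 10 minutes layover in Yangon → 6:45 PM UTC.
Add 15 hours and 32 minutes leg 2 → 10:17 AM UTC (Dec 3).
Add 2 hours and 35 minutes layover in Karachi → 12:52 PM UTC.
Add 10 hours and 25 minutes leg 3 → 11:17 PM UTC.
Hanoi is UTC+7:00, so local arrival = 11:17 PM + 7:00 = 6:17 AM on Dec 4.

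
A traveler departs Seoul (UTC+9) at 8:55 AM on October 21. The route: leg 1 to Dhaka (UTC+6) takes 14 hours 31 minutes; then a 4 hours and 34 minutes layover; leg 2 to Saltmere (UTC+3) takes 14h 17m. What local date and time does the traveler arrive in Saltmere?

12:17 PM on October 22

Convert departure to UTC: 8:55 AM − 9:00 = 11:55 PM UTC on Oct 20.
Add 14 hours and 31 minutes leg 1 → 2:26 PM UTC (Oct 21).
Add 4 hours 34 minutes layover in Dhaka → 7:00 PM UTC.
Add 14 hours and 17 minutes leg 2 → 9:17 AM UTC (Oct 22).
Saltmere is UTC+3:00, so local arrival = 9:17 AM + 3:00 = 12:17 PM on Oct 22.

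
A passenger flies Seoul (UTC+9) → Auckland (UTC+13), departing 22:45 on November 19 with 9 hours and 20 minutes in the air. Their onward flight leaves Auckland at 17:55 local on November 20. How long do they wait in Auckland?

Convert departure to UTC: 22:45 − 9:00 = 13:45 UTC on Nov 19.
Add 9 hours 20 minutes flight time → 23:05 UTC.
Auckland is UTC+13:00, so local arrival = 23:05 + 13:00 = 12:05 on Nov 20.
Layover = 17:55 − 12:05 = 5 hours 50 minutes.

5 hours 50 minutes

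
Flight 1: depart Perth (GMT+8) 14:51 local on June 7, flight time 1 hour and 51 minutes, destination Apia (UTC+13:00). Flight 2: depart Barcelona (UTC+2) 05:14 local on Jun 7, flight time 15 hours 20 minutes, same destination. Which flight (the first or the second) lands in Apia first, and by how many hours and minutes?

Flight 1 in UTC: 14:51 − 8:00 = 06:51 on Jun 7.
+1 hour and 51 minutes → arrive 08:42 UTC on Jun 7.
Flight 2 in UTC: 05:14 − 2:00 = 03:14 on Jun 7.
+15 hours and 20 minutes → arrive 18:34 UTC on Jun 7.
Flight 1 lands earlier by 9 hours 52 minutes.

the first, by 9 hours 52 minutes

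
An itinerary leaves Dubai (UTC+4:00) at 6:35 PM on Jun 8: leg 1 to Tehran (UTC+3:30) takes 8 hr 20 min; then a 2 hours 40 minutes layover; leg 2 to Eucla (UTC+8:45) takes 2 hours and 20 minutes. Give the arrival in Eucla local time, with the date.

12:40 PM on June 9

Convert departure to UTC: 6:35 PM − 4:00 = 2:35 PM UTC on Jun 8.
Add 8 hours and 20 minutes leg 1 → 10:55 PM UTC.
Add 2 hours and 40 minutes layover in Tehran → 1:35 AM UTC (Jun 9).
Add 2 hours and 20 minutes leg 2 → 3:55 AM UTC.
Eucla is UTC+8:45, so local arrival = 3:55 AM + 8:45 = 12:40 PM on Jun 9.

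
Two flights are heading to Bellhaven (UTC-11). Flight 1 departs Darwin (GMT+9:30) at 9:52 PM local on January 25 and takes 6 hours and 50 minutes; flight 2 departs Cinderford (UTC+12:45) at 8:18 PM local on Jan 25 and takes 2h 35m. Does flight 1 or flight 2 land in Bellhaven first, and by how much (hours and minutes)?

Flight 1 in UTC: 9:52 PM − 9:30 = 12:22 PM on Jan 25.
+6 hours 50 minutes → arrive 7:12 PM UTC on Jan 25.
Flight 2 in UTC: 8:18 PM − 12:45 = 7:33 AM on Jan 25.
+2 hours and 35 minutes → arrive 10:08 AM UTC on Jan 25.
Flight 2 lands earlier by 9 hours 4 minutes.

the second, by 9 hours 4 minutes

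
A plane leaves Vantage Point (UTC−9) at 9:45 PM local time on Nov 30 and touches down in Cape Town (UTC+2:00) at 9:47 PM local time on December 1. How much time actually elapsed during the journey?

13 hours 2 minutes

Departure in UTC: 9:45 PM + 9:00 = 6:45 AM on Dec 1.
Arrival in UTC: 9:47 PM − 2:00 = 7:47 PM on Dec 1.
Elapsed = 7:47 PM − 6:45 AM = 13 hours 2 minutes.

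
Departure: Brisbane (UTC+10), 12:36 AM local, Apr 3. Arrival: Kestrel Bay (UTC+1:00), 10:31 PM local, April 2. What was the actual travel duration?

Departure in UTC: 12:36 AM − 10:00 = 2:36 PM on Apr 2.
Arrival in UTC: 10:31 PM − 1:00 = 9:31 PM on Apr 2.
Elapsed = 9:31 PM − 2:36 PM = 6 hours 55 minutes.

6 hours 55 minutes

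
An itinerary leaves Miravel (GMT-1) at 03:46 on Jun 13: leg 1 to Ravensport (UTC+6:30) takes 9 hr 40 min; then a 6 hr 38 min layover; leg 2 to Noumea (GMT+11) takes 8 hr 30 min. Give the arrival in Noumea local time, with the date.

16:34 on Jun 14

Convert departure to UTC: 03:46 + 1:00 = 04:46 UTC on Jun 13.
Add 9 hours and 40 minutes leg 1 → 14:26 UTC.
Add 6 hours 38 minutes layover in Ravensport → 21:04 UTC.
Add 8 hours and 30 minutes leg 2 → 05:34 UTC (Jun 14).
Noumea is UTC+11:00, so local arrival = 05:34 + 11:00 = 16:34 on Jun 14.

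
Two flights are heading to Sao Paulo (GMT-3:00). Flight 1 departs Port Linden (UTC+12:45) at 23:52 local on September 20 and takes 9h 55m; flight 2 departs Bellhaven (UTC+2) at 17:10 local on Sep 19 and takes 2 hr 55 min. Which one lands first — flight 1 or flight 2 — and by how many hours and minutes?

Flight 1 in UTC: 23:52 − 12:45 = 11:07 on Sep 20.
+9 hours and 55 minutes → arrive 21:02 UTC on Sep 20.
Flight 2 in UTC: 17:10 − 2:00 = 15:10 on Sep 19.
+2 hours 55 minutes → arrive 18:05 UTC on Sep 19.
Flight 2 lands earlier by 26 hours 57 minutes.

the second, by 26 hours 57 minutes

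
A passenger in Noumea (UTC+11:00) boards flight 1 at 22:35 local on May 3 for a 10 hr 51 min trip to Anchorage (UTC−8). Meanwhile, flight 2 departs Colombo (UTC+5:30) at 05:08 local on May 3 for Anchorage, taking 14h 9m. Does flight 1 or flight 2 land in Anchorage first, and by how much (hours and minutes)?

Flight 1 in UTC: 22:35 − 11:00 = 11:35 on May 3.
+10 hours 51 minutes → arrive 22:26 UTC on May 3.
Flight 2 in UTC: 05:08 − 5:30 = 23:38 on May 2.
+14 hours 9 minutes → arrive 13:47 UTC on May 3.
Flight 2 lands earlier by 8 hours 39 minutes.

the second, by 8 hours 39 minutes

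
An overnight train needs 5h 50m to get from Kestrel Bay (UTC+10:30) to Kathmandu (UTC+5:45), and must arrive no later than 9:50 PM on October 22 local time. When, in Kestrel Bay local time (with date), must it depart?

Target arrival in UTC: 9:50 PM − 5:45 = 4:05 PM on Oct 22.
Subtract 5 hours 50 minutes → departure 10:15 AM UTC on Oct 22.
Kestrel Bay is UTC+10:30: 10:15 AM + 10:30 = 8:45 PM on Oct 22.

8:45 PM on October 22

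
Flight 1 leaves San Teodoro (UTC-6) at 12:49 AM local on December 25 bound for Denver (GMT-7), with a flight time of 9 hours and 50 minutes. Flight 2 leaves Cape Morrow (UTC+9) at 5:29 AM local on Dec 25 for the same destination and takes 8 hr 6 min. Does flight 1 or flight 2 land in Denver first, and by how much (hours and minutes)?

the second, by 12 hours 4 minutes

Flight 1 in UTC: 12:49 AM + 6:00 = 6:49 AM on Dec 25.
+9 hours and 50 minutes → arrive 4:39 PM UTC on Dec 25.
Flight 2 in UTC: 5:29 AM − 9:00 = 8:29 PM on Dec 24.
+8 hours and 6 minutes → arrive 4:35 AM UTC on Dec 25.
Flight 2 lands earlier by 12 hours 4 minutes.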